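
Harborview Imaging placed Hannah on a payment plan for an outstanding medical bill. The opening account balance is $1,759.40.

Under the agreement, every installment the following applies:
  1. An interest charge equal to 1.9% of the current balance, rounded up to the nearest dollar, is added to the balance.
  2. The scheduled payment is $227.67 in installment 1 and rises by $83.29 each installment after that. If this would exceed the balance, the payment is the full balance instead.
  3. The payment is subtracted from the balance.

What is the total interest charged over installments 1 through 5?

$116.00

# | Opening | Interest | Payment | End bal
1 | $1,759.40 | $34.00 | $227.67 | $1,565.73
2 | $1,565.73 | $30.00 | $310.96 | $1,284.77
3 | $1,284.77 | $25.00 | $394.25 | $915.52
4 | $915.52 | $18.00 | $477.54 | $455.98
5 | $455.98 | $9.00 | $464.98 | $0.00
Total interest: $34.00 + $30.00 + $25.00 + $18.00 + $9.00 = $116.00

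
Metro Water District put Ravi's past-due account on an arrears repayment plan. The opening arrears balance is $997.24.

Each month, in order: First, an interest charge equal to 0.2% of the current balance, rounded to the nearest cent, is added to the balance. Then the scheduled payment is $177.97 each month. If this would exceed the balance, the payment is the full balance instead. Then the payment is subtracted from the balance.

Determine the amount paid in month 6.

$114.06

Month 1: opening $997.24; interest $1.99 → $999.23; payment $177.97; balance $821.26
Month 2: opening $821.26; interest $1.64 → $822.90; payment $177.97; balance $644.93
Month 3: opening $644.93; interest $1.29 → $646.22; payment $177.97; balance $468.25
Month 4: opening $468.25; interest $0.94 → $469.19; payment $177.97; balance $291.22
Month 5: opening $291.22; interest $0.58 → $291.80; payment $177.97; balance $113.83
Month 6: opening $113.83; interest $0.23 → $114.06; payment $114.06; balance $0.00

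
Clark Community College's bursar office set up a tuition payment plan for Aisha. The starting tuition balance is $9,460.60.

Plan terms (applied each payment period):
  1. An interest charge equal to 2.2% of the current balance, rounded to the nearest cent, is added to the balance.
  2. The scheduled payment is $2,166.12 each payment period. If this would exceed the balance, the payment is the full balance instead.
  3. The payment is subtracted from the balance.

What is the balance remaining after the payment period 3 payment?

Payment period 1: opening $9,460.60; interest $208.13 → $9,668.73; payment $2,166.12; balance $7,502.61
Payment period 2: opening $7,502.61; interest $165.06 → $7,667.67; payment $2,166.12; balance $5,501.55
Payment period 3: opening $5,501.55; interest $121.03 → $5,622.58; payment $2,166.12; balance $3,456.46

$3,456.46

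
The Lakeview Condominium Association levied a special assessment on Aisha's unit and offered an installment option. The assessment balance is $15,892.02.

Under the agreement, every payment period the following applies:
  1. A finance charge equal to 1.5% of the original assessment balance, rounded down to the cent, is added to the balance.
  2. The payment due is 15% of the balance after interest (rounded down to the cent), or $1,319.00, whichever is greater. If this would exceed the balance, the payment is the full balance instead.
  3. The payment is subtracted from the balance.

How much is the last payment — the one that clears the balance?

# | Opening | Interest | Payment | End bal
1 | $15,892.02 | $238.38 | $2,419.56 | $13,710.84
2 | $13,710.84 | $238.38 | $2,092.38 | $11,856.84
3 | $11,856.84 | $238.38 | $1,814.28 | $10,280.94
4 | $10,280.94 | $238.38 | $1,577.89 | $8,941.43
5 | $8,941.43 | $238.38 | $1,376.97 | $7,802.84
6 | $7,802.84 | $238.38 | $1,319.00 | $6,722.22
7 | $6,722.22 | $238.38 | $1,319.00 | $5,641.60
8 | $5,641.60 | $238.38 | $1,319.00 | $4,560.98
9 | $4,560.98 | $238.38 | $1,319.00 | $3,480.36
10 | $3,480.36 | $238.38 | $1,319.00 | $2,399.74
11 | $2,399.74 | $238.38 | $1,319.00 | $1,319.12
12 | $1,319.12 | $238.38 | $1,319.00 | $238.50
13 | $238.50 | $238.38 | $476.88 | $0.00

$476.88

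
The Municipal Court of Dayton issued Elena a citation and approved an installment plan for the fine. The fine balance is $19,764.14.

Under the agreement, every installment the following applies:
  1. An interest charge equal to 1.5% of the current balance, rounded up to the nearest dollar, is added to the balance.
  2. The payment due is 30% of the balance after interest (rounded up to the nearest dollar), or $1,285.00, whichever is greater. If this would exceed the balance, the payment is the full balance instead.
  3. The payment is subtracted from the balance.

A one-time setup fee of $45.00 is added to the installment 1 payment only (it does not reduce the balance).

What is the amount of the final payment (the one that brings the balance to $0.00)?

$1,115.14

# | Opening | Interest | Payment | Fee | End bal
1 | $19,764.14 | $297.00 | $6,019.00 | $45.00 | $14,042.14
2 | $14,042.14 | $211.00 | $4,276.00 | — | $9,977.14
3 | $9,977.14 | $150.00 | $3,039.00 | — | $7,088.14
4 | $7,088.14 | $107.00 | $2,159.00 | — | $5,036.14
5 | $5,036.14 | $76.00 | $1,534.00 | — | $3,578.14
6 | $3,578.14 | $54.00 | $1,285.00 | — | $2,347.14
7 | $2,347.14 | $36.00 | $1,285.00 | — | $1,098.14
8 | $1,098.14 | $17.00 | $1,115.14 | — | $0.00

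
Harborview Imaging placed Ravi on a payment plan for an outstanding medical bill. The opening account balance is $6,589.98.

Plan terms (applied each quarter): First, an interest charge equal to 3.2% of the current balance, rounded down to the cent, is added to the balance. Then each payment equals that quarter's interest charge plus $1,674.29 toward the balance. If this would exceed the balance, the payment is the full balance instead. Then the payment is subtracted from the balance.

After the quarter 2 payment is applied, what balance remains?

Quarter 1: $6,589.98 +$210.87 interest = $6,800.85; pay $1,885.16 → $4,915.69
Quarter 2: $4,915.69 +$157.30 interest = $5,072.99; pay $1,831.59 → $3,241.40

$3,241.40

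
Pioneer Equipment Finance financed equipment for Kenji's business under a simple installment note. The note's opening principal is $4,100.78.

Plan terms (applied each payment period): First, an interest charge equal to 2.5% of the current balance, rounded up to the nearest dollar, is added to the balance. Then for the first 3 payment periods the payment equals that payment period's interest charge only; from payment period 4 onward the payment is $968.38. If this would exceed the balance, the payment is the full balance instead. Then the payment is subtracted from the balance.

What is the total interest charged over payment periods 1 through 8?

$601.00

Payment period 1: opening $4,100.78; interest $103.00 → $4,203.78; payment $103.00; balance $4,100.78
Payment period 2: opening $4,100.78; interest $103.00 → $4,203.78; payment $103.00; balance $4,100.78
Payment period 3: opening $4,100.78; interest $103.00 → $4,203.78; payment $103.00; balance $4,100.78
Payment period 4: opening $4,100.78; interest $103.00 → $4,203.78; payment $968.38; balance $3,235.40
Payment period 5: opening $3,235.40; interest $81.00 → $3,316.40; payment $968.38; balance $2,348.02
Payment period 6: opening $2,348.02; interest $59.00 → $2,407.02; payment $968.38; balance $1,438.64
Payment period 7: opening $1,438.64; interest $36.00 → $1,474.64; payment $968.38; balance $506.26
Payment period 8: opening $506.26; interest $13.00 → $519.26; payment $519.26; balance $0.00
Total interest: $103.00 + $103.00 + $103.00 + $103.00 + $81.00 + $59.00 + $36.00 + $13.00 = $601.00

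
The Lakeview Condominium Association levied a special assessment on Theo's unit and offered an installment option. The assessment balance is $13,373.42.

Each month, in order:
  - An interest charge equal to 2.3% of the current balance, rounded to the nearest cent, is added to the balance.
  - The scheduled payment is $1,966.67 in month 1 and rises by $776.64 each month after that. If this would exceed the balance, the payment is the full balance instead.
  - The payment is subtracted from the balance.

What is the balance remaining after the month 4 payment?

$1,772.91

Month 1: opening $13,373.42; interest $307.59 → $13,681.01; payment $1,966.67; balance $11,714.34
Month 2: opening $11,714.34; interest $269.43 → $11,983.77; payment $2,743.31; balance $9,240.46
Month 3: opening $9,240.46; interest $212.53 → $9,452.99; payment $3,519.95; balance $5,933.04
Month 4: opening $5,933.04; interest $136.46 → $6,069.50; payment $4,296.59; balance $1,772.91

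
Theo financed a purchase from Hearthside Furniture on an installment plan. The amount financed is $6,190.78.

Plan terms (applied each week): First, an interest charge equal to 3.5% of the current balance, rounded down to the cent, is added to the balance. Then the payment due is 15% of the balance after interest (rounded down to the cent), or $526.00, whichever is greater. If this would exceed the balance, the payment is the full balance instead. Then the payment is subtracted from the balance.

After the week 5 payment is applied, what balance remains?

$3,262.44

Week 1: opening $6,190.78; interest $216.67 → $6,407.45; payment $961.11; balance $5,446.34
Week 2: opening $5,446.34; interest $190.62 → $5,636.96; payment $845.54; balance $4,791.42
Week 3: opening $4,791.42; interest $167.69 → $4,959.11; payment $743.86; balance $4,215.25
Week 4: opening $4,215.25; interest $147.53 → $4,362.78; payment $654.41; balance $3,708.37
Week 5: opening $3,708.37; interest $129.79 → $3,838.16; payment $575.72; balance $3,262.44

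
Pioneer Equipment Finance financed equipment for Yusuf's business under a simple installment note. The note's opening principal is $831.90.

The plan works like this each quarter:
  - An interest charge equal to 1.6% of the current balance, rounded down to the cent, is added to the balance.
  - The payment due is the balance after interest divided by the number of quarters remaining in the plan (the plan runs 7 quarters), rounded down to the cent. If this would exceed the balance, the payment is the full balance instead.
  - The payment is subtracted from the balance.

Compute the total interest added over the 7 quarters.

$54.95

Quarter 1: $831.90 +$13.31 interest = $845.21; pay $120.74 → $724.47
Quarter 2: $724.47 +$11.59 interest = $736.06; pay $122.67 → $613.39
Quarter 3: $613.39 +$9.81 interest = $623.20; pay $124.64 → $498.56
Quarter 4: $498.56 +$7.97 interest = $506.53; pay $126.63 → $379.90
Quarter 5: $379.90 +$6.07 interest = $385.97; pay $128.65 → $257.32
Quarter 6: $257.32 +$4.11 interest = $261.43; pay $130.71 → $130.72
Quarter 7: $130.72 +$2.09 interest = $132.81; pay $132.81 → $0.00
Total interest: $13.31 + $11.59 + $9.81 + $7.97 + $6.07 + $4.11 + $2.09 = $54.95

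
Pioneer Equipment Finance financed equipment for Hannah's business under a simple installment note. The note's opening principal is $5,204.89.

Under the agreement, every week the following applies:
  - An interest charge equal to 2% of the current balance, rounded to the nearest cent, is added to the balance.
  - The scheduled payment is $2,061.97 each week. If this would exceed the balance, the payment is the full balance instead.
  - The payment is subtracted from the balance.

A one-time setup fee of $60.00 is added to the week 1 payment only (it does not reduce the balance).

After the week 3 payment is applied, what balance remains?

$0.00

# | Opening | Interest | Payment | Fee | End bal
1 | $5,204.89 | $104.10 | $2,061.97 | $60.00 | $3,247.02
2 | $3,247.02 | $64.94 | $2,061.97 | — | $1,249.99
3 | $1,249.99 | $25.00 | $1,274.99 | — | $0.00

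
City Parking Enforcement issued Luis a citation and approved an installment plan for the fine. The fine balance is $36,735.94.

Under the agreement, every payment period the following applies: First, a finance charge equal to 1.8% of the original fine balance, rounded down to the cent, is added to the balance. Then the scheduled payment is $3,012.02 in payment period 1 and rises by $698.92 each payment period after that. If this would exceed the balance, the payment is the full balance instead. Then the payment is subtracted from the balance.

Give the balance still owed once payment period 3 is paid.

$27,586.84

# | Opening | Interest | Payment | End bal
1 | $36,735.94 | $661.24 | $3,012.02 | $34,385.16
2 | $34,385.16 | $661.24 | $3,710.94 | $31,335.46
3 | $31,335.46 | $661.24 | $4,409.86 | $27,586.84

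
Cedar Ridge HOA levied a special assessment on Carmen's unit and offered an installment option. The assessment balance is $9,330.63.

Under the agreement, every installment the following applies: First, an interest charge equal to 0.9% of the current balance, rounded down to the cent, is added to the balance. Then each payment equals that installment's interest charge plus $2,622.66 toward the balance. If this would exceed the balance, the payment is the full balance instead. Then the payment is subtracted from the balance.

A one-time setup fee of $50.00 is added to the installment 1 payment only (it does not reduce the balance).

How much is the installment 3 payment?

$2,659.42

# | Opening | Interest | Payment | Fee | End bal
1 | $9,330.63 | $83.97 | $2,706.63 | $50.00 | $6,707.97
2 | $6,707.97 | $60.37 | $2,683.03 | — | $4,085.31
3 | $4,085.31 | $36.76 | $2,659.42 | — | $1,462.65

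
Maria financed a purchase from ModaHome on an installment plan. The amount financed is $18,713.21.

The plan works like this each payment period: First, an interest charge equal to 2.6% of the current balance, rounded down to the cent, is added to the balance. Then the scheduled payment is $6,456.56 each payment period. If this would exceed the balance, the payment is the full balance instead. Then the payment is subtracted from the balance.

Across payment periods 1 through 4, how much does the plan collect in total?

$19,711.79

Payment period 1: $18,713.21 +$486.54 interest = $19,199.75; pay $6,456.56 → $12,743.19
Payment period 2: $12,743.19 +$331.32 interest = $13,074.51; pay $6,456.56 → $6,617.95
Payment period 3: $6,617.95 +$172.06 interest = $6,790.01; pay $6,456.56 → $333.45
Payment period 4: $333.45 +$8.66 interest = $342.11; pay $342.11 → $0.00
Total paid: $19,711.79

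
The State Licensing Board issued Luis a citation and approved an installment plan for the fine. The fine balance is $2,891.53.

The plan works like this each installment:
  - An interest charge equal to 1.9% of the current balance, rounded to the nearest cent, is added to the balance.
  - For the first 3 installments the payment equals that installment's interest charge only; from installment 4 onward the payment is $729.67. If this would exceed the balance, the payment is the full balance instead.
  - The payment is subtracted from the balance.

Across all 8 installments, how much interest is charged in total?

Installment 1: opening $2,891.53; interest $54.94 → $2,946.47; payment $54.94; balance $2,891.53
Installment 2: opening $2,891.53; interest $54.94 → $2,946.47; payment $54.94; balance $2,891.53
Installment 3: opening $2,891.53; interest $54.94 → $2,946.47; payment $54.94; balance $2,891.53
Installment 4: opening $2,891.53; interest $54.94 → $2,946.47; payment $729.67; balance $2,216.80
Installment 5: opening $2,216.80; interest $42.12 → $2,258.92; payment $729.67; balance $1,529.25
Installment 6: opening $1,529.25; interest $29.06 → $1,558.31; payment $729.67; balance $828.64
Installment 7: opening $828.64; interest $15.74 → $844.38; payment $729.67; balance $114.71
Installment 8: opening $114.71; interest $2.18 → $116.89; payment $116.89; balance $0.00
Total interest: $54.94 + $54.94 + $54.94 + $54.94 + $42.12 + $29.06 + $15.74 + $2.18 = $308.86

$308.86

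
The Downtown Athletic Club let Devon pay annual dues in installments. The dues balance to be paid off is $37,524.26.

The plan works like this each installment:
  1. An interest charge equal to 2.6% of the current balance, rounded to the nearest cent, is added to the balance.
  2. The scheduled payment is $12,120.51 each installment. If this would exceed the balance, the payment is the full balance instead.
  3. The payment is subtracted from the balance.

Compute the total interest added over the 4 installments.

$2,133.58

Installment 1: opening $37,524.26; interest $975.63 → $38,499.89; payment $12,120.51; balance $26,379.38
Installment 2: opening $26,379.38; interest $685.86 → $27,065.24; payment $12,120.51; balance $14,944.73
Installment 3: opening $14,944.73; interest $388.56 → $15,333.29; payment $12,120.51; balance $3,212.78
Installment 4: opening $3,212.78; interest $83.53 → $3,296.31; payment $3,296.31; balance $0.00
Total interest: $975.63 + $685.86 + $388.56 + $83.53 = $2,133.58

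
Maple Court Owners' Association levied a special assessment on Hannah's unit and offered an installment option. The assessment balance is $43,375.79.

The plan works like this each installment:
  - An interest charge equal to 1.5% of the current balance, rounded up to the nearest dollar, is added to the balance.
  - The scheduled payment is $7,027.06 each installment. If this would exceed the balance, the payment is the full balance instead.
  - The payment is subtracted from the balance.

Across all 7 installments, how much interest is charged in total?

# | Opening | Interest | Payment | End bal
1 | $43,375.79 | $651.00 | $7,027.06 | $36,999.73
2 | $36,999.73 | $555.00 | $7,027.06 | $30,527.67
3 | $30,527.67 | $458.00 | $7,027.06 | $23,958.61
4 | $23,958.61 | $360.00 | $7,027.06 | $17,291.55
5 | $17,291.55 | $260.00 | $7,027.06 | $10,524.49
6 | $10,524.49 | $158.00 | $7,027.06 | $3,655.43
7 | $3,655.43 | $55.00 | $3,710.43 | $0.00
Total interest: $651.00 + $555.00 + $458.00 + $360.00 + $260.00 + $158.00 + $55.00 = $2,497.00

$2,497.00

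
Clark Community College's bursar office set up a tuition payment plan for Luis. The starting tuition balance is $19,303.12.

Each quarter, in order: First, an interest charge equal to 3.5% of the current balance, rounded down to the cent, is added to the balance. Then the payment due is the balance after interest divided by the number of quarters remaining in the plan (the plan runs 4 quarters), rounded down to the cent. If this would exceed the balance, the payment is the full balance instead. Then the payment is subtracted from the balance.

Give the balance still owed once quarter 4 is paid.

# | Opening | Interest | Payment | End bal
1 | $19,303.12 | $675.60 | $4,994.68 | $14,984.04
2 | $14,984.04 | $524.44 | $5,169.49 | $10,338.99
3 | $10,338.99 | $361.86 | $5,350.42 | $5,350.43
4 | $5,350.43 | $187.26 | $5,537.69 | $0.00

$0.00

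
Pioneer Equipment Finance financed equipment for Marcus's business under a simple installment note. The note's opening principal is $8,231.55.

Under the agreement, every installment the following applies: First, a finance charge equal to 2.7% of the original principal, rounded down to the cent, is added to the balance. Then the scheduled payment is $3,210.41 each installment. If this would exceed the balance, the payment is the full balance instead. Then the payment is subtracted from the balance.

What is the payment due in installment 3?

# | Opening | Interest | Payment | End bal
1 | $8,231.55 | $222.25 | $3,210.41 | $5,243.39
2 | $5,243.39 | $222.25 | $3,210.41 | $2,255.23
3 | $2,255.23 | $222.25 | $2,477.48 | $0.00

$2,477.48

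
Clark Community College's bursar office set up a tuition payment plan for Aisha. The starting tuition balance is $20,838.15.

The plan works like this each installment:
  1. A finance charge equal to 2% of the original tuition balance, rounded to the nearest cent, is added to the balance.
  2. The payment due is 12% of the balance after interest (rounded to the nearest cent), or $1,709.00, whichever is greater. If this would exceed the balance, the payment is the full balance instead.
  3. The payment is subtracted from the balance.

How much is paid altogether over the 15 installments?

# | Opening | Interest | Payment | End bal
1 | $20,838.15 | $416.76 | $2,550.59 | $18,704.32
2 | $18,704.32 | $416.76 | $2,294.53 | $16,826.55
3 | $16,826.55 | $416.76 | $2,069.20 | $15,174.11
4 | $15,174.11 | $416.76 | $1,870.90 | $13,719.97
5 | $13,719.97 | $416.76 | $1,709.00 | $12,427.73
6 | $12,427.73 | $416.76 | $1,709.00 | $11,135.49
7 | $11,135.49 | $416.76 | $1,709.00 | $9,843.25
8 | $9,843.25 | $416.76 | $1,709.00 | $8,551.01
9 | $8,551.01 | $416.76 | $1,709.00 | $7,258.77
10 | $7,258.77 | $416.76 | $1,709.00 | $5,966.53
11 | $5,966.53 | $416.76 | $1,709.00 | $4,674.29
12 | $4,674.29 | $416.76 | $1,709.00 | $3,382.05
13 | $3,382.05 | $416.76 | $1,709.00 | $2,089.81
14 | $2,089.81 | $416.76 | $1,709.00 | $797.57
15 | $797.57 | $416.76 | $1,214.33 | $0.00
Total paid: $27,089.55

$27,089.55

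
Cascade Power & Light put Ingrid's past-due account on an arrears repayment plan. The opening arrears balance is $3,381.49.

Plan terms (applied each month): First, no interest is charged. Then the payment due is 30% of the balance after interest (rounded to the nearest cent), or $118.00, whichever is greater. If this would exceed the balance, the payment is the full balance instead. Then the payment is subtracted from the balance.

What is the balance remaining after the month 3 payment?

Month 1: $3,381.49 − $1,014.45 → $2,367.04
Month 2: $2,367.04 − $710.11 → $1,656.93
Month 3: $1,656.93 − $497.08 → $1,159.85

$1,159.85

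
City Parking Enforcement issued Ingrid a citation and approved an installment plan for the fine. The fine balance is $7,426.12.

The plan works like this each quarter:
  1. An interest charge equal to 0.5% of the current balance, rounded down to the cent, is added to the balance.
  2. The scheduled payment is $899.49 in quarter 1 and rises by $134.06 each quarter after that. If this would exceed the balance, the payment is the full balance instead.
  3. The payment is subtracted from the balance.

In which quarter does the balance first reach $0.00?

Quarter 1: opening $7,426.12; interest $37.13 → $7,463.25; payment $899.49; balance $6,563.76
Quarter 2: opening $6,563.76; interest $32.81 → $6,596.57; payment $1,033.55; balance $5,563.02
Quarter 3: opening $5,563.02; interest $27.81 → $5,590.83; payment $1,167.61; balance $4,423.22
Quarter 4: opening $4,423.22; interest $22.11 → $4,445.33; payment $1,301.67; balance $3,143.66
Quarter 5: opening $3,143.66; interest $15.71 → $3,159.37; payment $1,435.73; balance $1,723.64
Quarter 6: opening $1,723.64; interest $8.61 → $1,732.25; payment $1,569.79; balance $162.46
Quarter 7: opening $162.46; interest $0.81 → $163.27; payment $163.27; balance $0.00
Balance reaches $0.00 in quarter 7.

7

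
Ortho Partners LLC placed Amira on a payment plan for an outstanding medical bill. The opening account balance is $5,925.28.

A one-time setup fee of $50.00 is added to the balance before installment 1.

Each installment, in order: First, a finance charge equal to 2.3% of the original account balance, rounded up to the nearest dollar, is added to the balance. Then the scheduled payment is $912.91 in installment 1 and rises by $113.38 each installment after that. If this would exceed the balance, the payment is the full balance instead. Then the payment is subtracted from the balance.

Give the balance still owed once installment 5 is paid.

Installment 1: opening $5,975.28; interest $137.00 → $6,112.28; payment $912.91; balance $5,199.37
Installment 2: opening $5,199.37; interest $137.00 → $5,336.37; payment $1,026.29; balance $4,310.08
Installment 3: opening $4,310.08; interest $137.00 → $4,447.08; payment $1,139.67; balance $3,307.41
Installment 4: opening $3,307.41; interest $137.00 → $3,444.41; payment $1,253.05; balance $2,191.36
Installment 5: opening $2,191.36; interest $137.00 → $2,328.36; payment $1,366.43; balance $961.93

$961.93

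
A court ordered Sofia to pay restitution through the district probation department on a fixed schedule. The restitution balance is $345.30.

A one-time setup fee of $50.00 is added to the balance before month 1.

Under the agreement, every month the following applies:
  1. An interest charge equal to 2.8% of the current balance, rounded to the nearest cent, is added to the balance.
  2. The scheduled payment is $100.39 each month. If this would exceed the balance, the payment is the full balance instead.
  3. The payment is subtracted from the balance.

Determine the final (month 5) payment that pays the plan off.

Month 1: opening $395.30; interest $11.07 → $406.37; payment $100.39; balance $305.98
Month 2: opening $305.98; interest $8.57 → $314.55; payment $100.39; balance $214.16
Month 3: opening $214.16; interest $6.00 → $220.16; payment $100.39; balance $119.77
Month 4: opening $119.77; interest $3.35 → $123.12; payment $100.39; balance $22.73
Month 5: opening $22.73; interest $0.64 → $23.37; payment $23.37; balance $0.00

$23.37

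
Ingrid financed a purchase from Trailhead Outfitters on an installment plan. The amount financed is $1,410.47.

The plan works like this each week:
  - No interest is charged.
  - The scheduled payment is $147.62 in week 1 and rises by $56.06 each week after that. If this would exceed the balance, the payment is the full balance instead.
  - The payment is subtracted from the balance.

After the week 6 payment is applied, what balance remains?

# | Opening | Payment | End bal
1 | $1,410.47 | $147.62 | $1,262.85
2 | $1,262.85 | $203.68 | $1,059.17
3 | $1,059.17 | $259.74 | $799.43
4 | $799.43 | $315.80 | $483.63
5 | $483.63 | $371.86 | $111.77
6 | $111.77 | $111.77 | $0.00

$0.00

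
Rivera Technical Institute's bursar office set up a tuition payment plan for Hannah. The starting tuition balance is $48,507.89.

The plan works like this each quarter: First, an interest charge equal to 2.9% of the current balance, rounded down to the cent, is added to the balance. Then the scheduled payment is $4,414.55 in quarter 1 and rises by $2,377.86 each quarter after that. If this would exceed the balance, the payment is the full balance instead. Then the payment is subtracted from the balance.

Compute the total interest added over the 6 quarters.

$5,670.73

Quarter 1: opening $48,507.89; interest $1,406.72 → $49,914.61; payment $4,414.55; balance $45,500.06
Quarter 2: opening $45,500.06; interest $1,319.50 → $46,819.56; payment $6,792.41; balance $40,027.15
Quarter 3: opening $40,027.15; interest $1,160.78 → $41,187.93; payment $9,170.27; balance $32,017.66
Quarter 4: opening $32,017.66; interest $928.51 → $32,946.17; payment $11,548.13; balance $21,398.04
Quarter 5: opening $21,398.04; interest $620.54 → $22,018.58; payment $13,925.99; balance $8,092.59
Quarter 6: opening $8,092.59; interest $234.68 → $8,327.27; payment $8,327.27; balance $0.00
Total interest: $1,406.72 + $1,319.50 + $1,160.78 + $928.51 + $620.54 + $234.68 = $5,670.73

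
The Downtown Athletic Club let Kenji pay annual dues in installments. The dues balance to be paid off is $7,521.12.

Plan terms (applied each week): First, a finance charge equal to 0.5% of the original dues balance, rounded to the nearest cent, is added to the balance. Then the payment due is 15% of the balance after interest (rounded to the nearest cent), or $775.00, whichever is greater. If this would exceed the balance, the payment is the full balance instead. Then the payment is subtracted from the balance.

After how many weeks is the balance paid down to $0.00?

Week 1: $7,521.12 +$37.61 interest = $7,558.73; pay $1,133.81 → $6,424.92
Week 2: $6,424.92 +$37.61 interest = $6,462.53; pay $969.38 → $5,493.15
Week 3: $5,493.15 +$37.61 interest = $5,530.76; pay $829.61 → $4,701.15
Week 4: $4,701.15 +$37.61 interest = $4,738.76; pay $775.00 → $3,963.76
Week 5: $3,963.76 +$37.61 interest = $4,001.37; pay $775.00 → $3,226.37
Week 6: $3,226.37 +$37.61 interest = $3,263.98; pay $775.00 → $2,488.98
Week 7: $2,488.98 +$37.61 interest = $2,526.59; pay $775.00 → $1,751.59
Week 8: $1,751.59 +$37.61 interest = $1,789.20; pay $775.00 → $1,014.20
Week 9: $1,014.20 +$37.61 interest = $1,051.81; pay $775.00 → $276.81
Week 10: $276.81 +$37.61 interest = $314.42; pay $314.42 → $0.00
Balance reaches $0.00 in week 10.

10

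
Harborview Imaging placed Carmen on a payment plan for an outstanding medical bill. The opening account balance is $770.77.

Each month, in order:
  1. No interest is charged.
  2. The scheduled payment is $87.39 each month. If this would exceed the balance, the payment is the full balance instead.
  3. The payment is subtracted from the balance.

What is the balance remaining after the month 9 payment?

Month 1: $770.77 − $87.39 → $683.38
Month 2: $683.38 − $87.39 → $595.99
Month 3: $595.99 − $87.39 → $508.60
Month 4: $508.60 − $87.39 → $421.21
Month 5: $421.21 − $87.39 → $333.82
Month 6: $333.82 − $87.39 → $246.43
Month 7: $246.43 − $87.39 → $159.04
Month 8: $159.04 − $87.39 → $71.65
Month 9: $71.65 − $71.65 → $0.00

$0.00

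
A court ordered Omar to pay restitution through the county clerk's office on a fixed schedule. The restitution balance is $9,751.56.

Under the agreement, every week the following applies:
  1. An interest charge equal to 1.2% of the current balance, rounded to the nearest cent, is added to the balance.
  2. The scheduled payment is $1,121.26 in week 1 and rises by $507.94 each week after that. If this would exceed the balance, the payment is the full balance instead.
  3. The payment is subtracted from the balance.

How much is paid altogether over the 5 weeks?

Week 1: opening $9,751.56; interest $117.02 → $9,868.58; payment $1,121.26; balance $8,747.32
Week 2: opening $8,747.32; interest $104.97 → $8,852.29; payment $1,629.20; balance $7,223.09
Week 3: opening $7,223.09; interest $86.68 → $7,309.77; payment $2,137.14; balance $5,172.63
Week 4: opening $5,172.63; interest $62.07 → $5,234.70; payment $2,645.08; balance $2,589.62
Week 5: opening $2,589.62; interest $31.08 → $2,620.70; payment $2,620.70; balance $0.00
Total paid: $10,153.38

$10,153.38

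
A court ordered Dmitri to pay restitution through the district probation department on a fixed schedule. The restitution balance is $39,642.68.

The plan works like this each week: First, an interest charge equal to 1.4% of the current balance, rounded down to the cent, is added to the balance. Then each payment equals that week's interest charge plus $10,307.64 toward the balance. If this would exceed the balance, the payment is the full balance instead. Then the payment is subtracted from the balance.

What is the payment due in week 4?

Week 1: opening $39,642.68; interest $554.99 → $40,197.67; payment $10,862.63; balance $29,335.04
Week 2: opening $29,335.04; interest $410.69 → $29,745.73; payment $10,718.33; balance $19,027.40
Week 3: opening $19,027.40; interest $266.38 → $19,293.78; payment $10,574.02; balance $8,719.76
Week 4: opening $8,719.76; interest $122.07 → $8,841.83; payment $8,841.83; balance $0.00

$8,841.83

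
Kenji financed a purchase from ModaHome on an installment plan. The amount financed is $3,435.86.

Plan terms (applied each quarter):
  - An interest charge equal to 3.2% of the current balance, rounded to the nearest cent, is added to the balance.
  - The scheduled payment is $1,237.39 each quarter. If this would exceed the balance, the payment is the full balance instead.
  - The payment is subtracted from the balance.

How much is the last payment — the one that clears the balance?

$1,181.54

Quarter 1: opening $3,435.86; interest $109.95 → $3,545.81; payment $1,237.39; balance $2,308.42
Quarter 2: opening $2,308.42; interest $73.87 → $2,382.29; payment $1,237.39; balance $1,144.90
Quarter 3: opening $1,144.90; interest $36.64 → $1,181.54; payment $1,181.54; balance $0.00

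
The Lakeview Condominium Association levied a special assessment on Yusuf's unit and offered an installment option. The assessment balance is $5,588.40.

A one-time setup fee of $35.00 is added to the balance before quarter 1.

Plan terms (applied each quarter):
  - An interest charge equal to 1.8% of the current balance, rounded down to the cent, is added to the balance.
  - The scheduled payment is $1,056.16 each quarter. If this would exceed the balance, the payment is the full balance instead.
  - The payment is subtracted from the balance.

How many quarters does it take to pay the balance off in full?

Quarter 1: $5,623.40 +$101.22 interest = $5,724.62; pay $1,056.16 → $4,668.46
Quarter 2: $4,668.46 +$84.03 interest = $4,752.49; pay $1,056.16 → $3,696.33
Quarter 3: $3,696.33 +$66.53 interest = $3,762.86; pay $1,056.16 → $2,706.70
Quarter 4: $2,706.70 +$48.72 interest = $2,755.42; pay $1,056.16 → $1,699.26
Quarter 5: $1,699.26 +$30.58 interest = $1,729.84; pay $1,056.16 → $673.68
Quarter 6: $673.68 +$12.12 interest = $685.80; pay $685.80 → $0.00
Balance reaches $0.00 in quarter 6.

6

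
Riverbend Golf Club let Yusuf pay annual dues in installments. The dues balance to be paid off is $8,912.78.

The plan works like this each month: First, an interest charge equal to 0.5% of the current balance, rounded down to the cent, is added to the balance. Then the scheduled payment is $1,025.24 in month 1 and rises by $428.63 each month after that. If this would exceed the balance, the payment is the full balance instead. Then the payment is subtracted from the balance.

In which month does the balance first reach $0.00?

Month 1: opening $8,912.78; interest $44.56 → $8,957.34; payment $1,025.24; balance $7,932.10
Month 2: opening $7,932.10; interest $39.66 → $7,971.76; payment $1,453.87; balance $6,517.89
Month 3: opening $6,517.89; interest $32.58 → $6,550.47; payment $1,882.50; balance $4,667.97
Month 4: opening $4,667.97; interest $23.33 → $4,691.30; payment $2,311.13; balance $2,380.17
Month 5: opening $2,380.17; interest $11.90 → $2,392.07; payment $2,392.07; balance $0.00
Balance reaches $0.00 in month 5.

5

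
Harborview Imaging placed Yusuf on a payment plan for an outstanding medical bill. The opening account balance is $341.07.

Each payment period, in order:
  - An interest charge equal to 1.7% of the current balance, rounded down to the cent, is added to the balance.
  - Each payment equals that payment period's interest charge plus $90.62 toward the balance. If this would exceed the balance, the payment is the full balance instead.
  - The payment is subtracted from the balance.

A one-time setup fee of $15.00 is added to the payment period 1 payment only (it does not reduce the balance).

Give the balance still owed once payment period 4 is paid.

Payment period 1: opening $341.07; interest $5.79 → $346.86; payment $96.41 (+ $15.00 fee); balance $250.45
Payment period 2: opening $250.45; interest $4.25 → $254.70; payment $94.87; balance $159.83
Payment period 3: opening $159.83; interest $2.71 → $162.54; payment $93.33; balance $69.21
Payment period 4: opening $69.21; interest $1.17 → $70.38; payment $70.38; balance $0.00

$0.00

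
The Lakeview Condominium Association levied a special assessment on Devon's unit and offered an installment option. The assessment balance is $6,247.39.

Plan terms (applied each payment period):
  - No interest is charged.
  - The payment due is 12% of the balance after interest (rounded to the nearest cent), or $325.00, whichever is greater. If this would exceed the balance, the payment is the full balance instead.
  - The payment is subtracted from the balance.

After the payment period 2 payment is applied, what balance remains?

# | Opening | Payment | End bal
1 | $6,247.39 | $749.69 | $5,497.70
2 | $5,497.70 | $659.72 | $4,837.98

$4,837.98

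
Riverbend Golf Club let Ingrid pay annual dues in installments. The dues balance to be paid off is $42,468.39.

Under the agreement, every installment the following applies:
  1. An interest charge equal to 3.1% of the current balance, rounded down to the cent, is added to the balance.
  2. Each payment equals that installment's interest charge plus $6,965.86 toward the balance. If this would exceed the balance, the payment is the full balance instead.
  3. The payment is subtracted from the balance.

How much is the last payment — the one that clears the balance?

$694.10

Installment 1: $42,468.39 +$1,316.52 interest = $43,784.91; pay $8,282.38 → $35,502.53
Installment 2: $35,502.53 +$1,100.57 interest = $36,603.10; pay $8,066.43 → $28,536.67
Installment 3: $28,536.67 +$884.63 interest = $29,421.30; pay $7,850.49 → $21,570.81
Installment 4: $21,570.81 +$668.69 interest = $22,239.50; pay $7,634.55 → $14,604.95
Installment 5: $14,604.95 +$452.75 interest = $15,057.70; pay $7,418.61 → $7,639.09
Installment 6: $7,639.09 +$236.81 interest = $7,875.90; pay $7,202.67 → $673.23
Installment 7: $673.23 +$20.87 interest = $694.10; pay $694.10 → $0.00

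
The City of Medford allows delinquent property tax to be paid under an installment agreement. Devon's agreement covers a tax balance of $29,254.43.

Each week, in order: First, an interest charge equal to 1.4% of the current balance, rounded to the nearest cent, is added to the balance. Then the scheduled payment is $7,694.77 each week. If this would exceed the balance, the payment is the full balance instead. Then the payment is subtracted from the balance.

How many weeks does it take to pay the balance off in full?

4

# | Opening | Interest | Payment | End bal
1 | $29,254.43 | $409.56 | $7,694.77 | $21,969.22
2 | $21,969.22 | $307.57 | $7,694.77 | $14,582.02
3 | $14,582.02 | $204.15 | $7,694.77 | $7,091.40
4 | $7,091.40 | $99.28 | $7,190.68 | $0.00
Balance reaches $0.00 in week 4.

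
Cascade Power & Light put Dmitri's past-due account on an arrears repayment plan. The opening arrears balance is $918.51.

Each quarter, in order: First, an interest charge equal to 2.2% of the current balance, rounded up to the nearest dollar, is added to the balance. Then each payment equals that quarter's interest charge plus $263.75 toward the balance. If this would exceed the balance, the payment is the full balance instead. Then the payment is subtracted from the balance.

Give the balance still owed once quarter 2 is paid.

Quarter 1: opening $918.51; interest $21.00 → $939.51; payment $284.75; balance $654.76
Quarter 2: opening $654.76; interest $15.00 → $669.76; payment $278.75; balance $391.01

$391.01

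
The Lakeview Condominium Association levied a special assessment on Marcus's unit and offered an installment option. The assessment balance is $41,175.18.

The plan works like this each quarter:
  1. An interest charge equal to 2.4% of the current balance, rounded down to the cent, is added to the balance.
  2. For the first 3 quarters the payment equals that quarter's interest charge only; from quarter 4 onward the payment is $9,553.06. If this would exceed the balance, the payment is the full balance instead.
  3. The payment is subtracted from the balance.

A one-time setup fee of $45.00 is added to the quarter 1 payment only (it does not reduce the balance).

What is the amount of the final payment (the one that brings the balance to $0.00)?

Quarter 1: $41,175.18 +$988.20 interest = $42,163.38; pay $988.20 (+ $45.00 fee) → $41,175.18
Quarter 2: $41,175.18 +$988.20 interest = $42,163.38; pay $988.20 → $41,175.18
Quarter 3: $41,175.18 +$988.20 interest = $42,163.38; pay $988.20 → $41,175.18
Quarter 4: $41,175.18 +$988.20 interest = $42,163.38; pay $9,553.06 → $32,610.32
Quarter 5: $32,610.32 +$782.64 interest = $33,392.96; pay $9,553.06 → $23,839.90
Quarter 6: $23,839.90 +$572.15 interest = $24,412.05; pay $9,553.06 → $14,858.99
Quarter 7: $14,858.99 +$356.61 interest = $15,215.60; pay $9,553.06 → $5,662.54
Quarter 8: $5,662.54 +$135.90 interest = $5,798.44; pay $5,798.44 → $0.00

$5,798.44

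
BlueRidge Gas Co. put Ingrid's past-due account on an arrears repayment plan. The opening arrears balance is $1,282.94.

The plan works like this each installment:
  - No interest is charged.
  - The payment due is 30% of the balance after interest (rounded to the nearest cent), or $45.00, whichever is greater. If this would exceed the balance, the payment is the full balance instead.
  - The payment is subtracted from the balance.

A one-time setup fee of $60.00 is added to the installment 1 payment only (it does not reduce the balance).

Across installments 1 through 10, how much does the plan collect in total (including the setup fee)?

Installment 1: opening $1,282.94; payment $384.88 (+ $60.00 fee); balance $898.06
Installment 2: opening $898.06; payment $269.42; balance $628.64
Installment 3: opening $628.64; payment $188.59; balance $440.05
Installment 4: opening $440.05; payment $132.02; balance $308.03
Installment 5: opening $308.03; payment $92.41; balance $215.62
Installment 6: opening $215.62; payment $64.69; balance $150.93
Installment 7: opening $150.93; payment $45.28; balance $105.65
Installment 8: opening $105.65; payment $45.00; balance $60.65
Installment 9: opening $60.65; payment $45.00; balance $15.65
Installment 10: opening $15.65; payment $15.65; balance $0.00
Total paid: $1,342.94

$1,342.94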